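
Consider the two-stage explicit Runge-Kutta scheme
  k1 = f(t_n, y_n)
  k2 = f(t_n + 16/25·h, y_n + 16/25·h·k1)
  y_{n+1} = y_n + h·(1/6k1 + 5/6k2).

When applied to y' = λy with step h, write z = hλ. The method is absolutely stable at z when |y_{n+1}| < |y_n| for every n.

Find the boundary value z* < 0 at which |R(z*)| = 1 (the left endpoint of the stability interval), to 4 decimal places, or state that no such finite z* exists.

Test eqn y'=λy, z=hλ:
  k1=λy_n ⇒ h·k1=z·y_n;  k2=λ(1+16/25z)y_n ⇒ h·k2=z(1+16/25z)y_n
  y_{n+1}/y_n = 1 + 1/6z + 5/6z(1+16/25z) = 1 + z + 8/15z²
  Hence R(z) = 1 + z + 8/15z².

Find x<0 with |R(x)|<1.
x=-1.55: |R|=0.7313
R=1: x+8/15x²=0 ⇒ x=−15/8=-1.8750; min R=1−1/(4·8/15)=0.5312>−1
Confirm numerically:
  x=-1.628: |R|=0.78554 <1
  x=-1.117: |R|=0.54843 <1
  x=-0.890: |R|=0.53245 <1
  x=-2.296: |R|=1.51553 >1
  x=-1.919: |R|=1.04503 >1
So |R|<1 on (-1.8750, 0).

left endpoint -1.8750.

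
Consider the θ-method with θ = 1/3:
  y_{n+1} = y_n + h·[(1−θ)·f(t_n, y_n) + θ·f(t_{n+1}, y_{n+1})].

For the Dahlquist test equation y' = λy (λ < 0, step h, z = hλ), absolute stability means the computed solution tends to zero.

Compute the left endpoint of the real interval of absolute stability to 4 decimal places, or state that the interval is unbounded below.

z* = -6.0000.

With y'=λy (z=hλ):
  y_{n+1} = y_n + z·[2/3·y_n + 1/3·y_{n+1}] ⇒ (1 − 1/3z)y_{n+1} = (1 + 2/3z)y_n
  R(z) = (1 + 2/3z)/(1 − 1/3z).

Solve |R(x)|<1 on ℝ⁻.
x=-0.57: |R|=0.5210
R=−1: 1+2/3x = −1+1/3x ⇒ -1/3x=2 ⇒ x=2/(-1/3)=-6.0000
Confirm numerically:
  x=-5.345: |R|=0.92151 <1
  x=-4.131: |R|=0.73790 <1
  x=-3.055: |R|=0.51363 <1
  x=-6.598: |R|=1.06230 >1
  x=-6.338: |R|=1.03620 >1
  x=-6.163: |R|=1.01779 >1
Stable set (-6.0000, 0).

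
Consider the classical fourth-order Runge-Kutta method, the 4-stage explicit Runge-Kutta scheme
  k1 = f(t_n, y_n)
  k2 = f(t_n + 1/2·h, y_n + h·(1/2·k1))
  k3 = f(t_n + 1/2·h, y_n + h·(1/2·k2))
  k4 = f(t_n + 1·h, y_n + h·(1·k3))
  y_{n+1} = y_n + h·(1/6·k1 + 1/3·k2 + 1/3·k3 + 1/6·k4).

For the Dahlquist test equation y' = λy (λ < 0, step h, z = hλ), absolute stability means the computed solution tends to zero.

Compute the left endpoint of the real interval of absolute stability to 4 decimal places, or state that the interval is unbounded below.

With y'=λy (z=hλ):
  order 4, 4-stage ⇒ R(z)=1+z+z^2/2+z^3/6+z^4/24
  (e.g. R(-0.69)=0.50274, |R|=0.50274)

Solve |R(x)|<1 on ℝ⁻.
x=-0.69: |R|=0.5027
|R(-2.51)|=0.6583 |R(-2.4)|=0.5584 |R(-0.92)|=0.4033
Bisect:
  x_lo=-3.6336 |R|=3.2356  x_hi=-0.2477 |R|=0.7806
  mid=-1.94066 |R|=0.31528 →hi
  mid=-2.78714 |R|=1.00278 →lo
  mid=-2.36390 |R|=0.52961 →hi
  mid=-2.57552 |R|=0.72713 →hi
  mid=-2.68133 |R|=0.85424 →hi
  mid=-2.73423 |R|=0.92571 →hi
  mid=-2.76069 |R|=0.96353 →hi
  mid=-2.77391 |R|=0.98297 →hi
  mid=-2.78052 |R|=0.99283 →hi
  mid=-2.78383 |R|=0.99780 →hi
  ...
  [-2.78548,-2.78528] ⇒ x*=-2.7853
Stable set (-2.7853, 0).

z* = -2.7853.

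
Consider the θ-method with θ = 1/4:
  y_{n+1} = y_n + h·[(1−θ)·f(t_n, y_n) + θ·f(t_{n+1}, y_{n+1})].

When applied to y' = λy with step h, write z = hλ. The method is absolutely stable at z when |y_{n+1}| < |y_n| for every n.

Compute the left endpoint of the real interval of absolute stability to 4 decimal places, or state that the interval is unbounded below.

Set f=λy, z=hλ:
  y_{n+1} = y_n + z·[3/4·y_n + 1/4·y_{n+1}] ⇒ (1 − 1/4z)y_{n+1} = (1 + 3/4z)y_n
  ⇒ R(z) = (1 + 3/4z)/(1 − 1/4z).

Need |R(x)|<1, x<0.
x=-1.12: |R|=0.1250
R=−1: 1+3/4x = −1+1/4x ⇒ -1/2x=2 ⇒ x=2/(-1/2)=-4.0000
Confirm numerically:
  x=-3.854: |R|=0.96282 <1
  x=-3.216: |R|=0.78271 <1
  x=-2.873: |R|=0.67205 <1
  x=-1.986: |R|=0.32710 <1
  x=-4.562: |R|=1.13128 >1
  x=-4.434: |R|=1.10292 >1
So |R|<1 on (-4.0000, 0).

left endpoint -4.0000.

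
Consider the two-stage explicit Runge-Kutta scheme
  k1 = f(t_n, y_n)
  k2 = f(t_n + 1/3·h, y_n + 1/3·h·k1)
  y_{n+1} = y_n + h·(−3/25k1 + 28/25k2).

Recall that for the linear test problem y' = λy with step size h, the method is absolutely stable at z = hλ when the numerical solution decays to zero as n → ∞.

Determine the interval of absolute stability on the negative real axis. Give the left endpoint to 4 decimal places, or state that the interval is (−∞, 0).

z∈(-2.6786,0).

Set f=λy, z=hλ:
  k1=λy_n ⇒ h·k1=z·y_n;  k2=λ(1+1/3z)y_n ⇒ h·k2=z(1+1/3z)y_n
  y_{n+1}/y_n = 1 − 3/25z + 28/25z(1+1/3z) = 1 + z + 28/75z²
  ⇒ R(z) = 1 + z + 28/75z².

Need |R(x)|<1, x<0.
x=-0.96: |R|=0.3841
R=1: x+28/75x²=0 ⇒ x=−75/28=-2.6786; min R=1−1/(4·28/75)=0.3304>−1
Confirm numerically:
  x=-2.559: |R|=0.88577 <1
  x=-1.874: |R|=0.43710 <1
  x=-1.604: |R|=0.35652 <1
  x=-3.157: |R|=1.56388 >1
  x=-2.755: |R|=1.07861 >1
Interval (-2.6786, 0).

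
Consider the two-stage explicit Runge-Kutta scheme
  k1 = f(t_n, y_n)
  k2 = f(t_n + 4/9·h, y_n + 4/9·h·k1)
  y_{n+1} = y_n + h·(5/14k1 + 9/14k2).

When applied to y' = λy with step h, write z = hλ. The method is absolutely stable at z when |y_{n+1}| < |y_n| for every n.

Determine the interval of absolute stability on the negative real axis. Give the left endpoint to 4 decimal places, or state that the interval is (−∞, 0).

(-3.5000, 0).

With y'=λy (z=hλ):
  k1=λy_n ⇒ h·k1=z·y_n;  k2=λ(1+4/9z)y_n ⇒ h·k2=z(1+4/9z)y_n
  y_{n+1}/y_n = 1 + 5/14z + 9/14z(1+4/9z) = 1 + z + 2/7z²
  R(z) = 1 + z + 2/7z².

Find x<0 with |R(x)|<1.
x=-0.65: |R|=0.4707
R=1: x+2/7x²=0 ⇒ x=−7/2=-3.5000; min R=1−1/(4·2/7)=0.1250>−1
Confirm numerically:
  x=-2.960: |R|=0.54331 <1
  x=-2.891: |R|=0.49697 <1
  x=-1.952: |R|=0.13666 <1
  x=-3.907: |R|=1.45433 >1
  x=-3.853: |R|=1.38860 >1
  x=-3.729: |R|=1.24398 >1
So |R|<1 on (-3.5000, 0).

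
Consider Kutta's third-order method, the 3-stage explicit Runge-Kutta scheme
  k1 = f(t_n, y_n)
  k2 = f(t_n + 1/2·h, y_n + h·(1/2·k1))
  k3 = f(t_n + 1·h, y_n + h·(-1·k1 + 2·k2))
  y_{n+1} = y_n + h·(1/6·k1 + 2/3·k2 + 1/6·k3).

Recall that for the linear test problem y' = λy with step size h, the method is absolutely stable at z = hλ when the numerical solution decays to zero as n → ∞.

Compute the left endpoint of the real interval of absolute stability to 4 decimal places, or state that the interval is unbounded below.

left endpoint -2.5127.

With y'=λy (z=hλ):
  order 3, 3-stage ⇒ R(z)=1+z+z^2/2+z^3/6
  (e.g. R(-1.5)=0.06250, |R|=0.06250)

Boundary: |R(x)|=1, x<0.
x=-1.5: |R|=0.0625
|R(-1.77)|=0.1278 |R(-1.2)|=0.2320 |R(-0.76)|=0.4556
Bisect:
  x_lo=-3.2970 |R|=2.8350  x_hi=-0.0745 |R|=0.9282
  mid=-1.68575 |R|=0.06329 →hi
  mid=-2.49136 |R|=0.96518 →hi
  mid=-2.89416 |R|=1.74640 →lo
  mid=-2.69276 |R|=1.32146 →lo
  mid=-2.59206 |R|=1.13525 →lo
  mid=-2.54171 |R|=1.04826 →lo
  mid=-2.51653 |R|=1.00624 →lo
  mid=-2.50394 |R|=0.98559 →hi
  ...
  [-2.51280,-2.51260] ⇒ x*=-2.5127
Interval (-2.5127, 0).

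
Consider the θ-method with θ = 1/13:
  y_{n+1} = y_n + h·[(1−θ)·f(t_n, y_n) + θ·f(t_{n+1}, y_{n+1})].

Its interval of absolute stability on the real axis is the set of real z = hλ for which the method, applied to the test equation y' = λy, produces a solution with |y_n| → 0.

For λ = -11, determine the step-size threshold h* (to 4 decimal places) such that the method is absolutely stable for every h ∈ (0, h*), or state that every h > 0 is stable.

With y'=λy (z=hλ):
  y_{n+1} = y_n + z·[12/13·y_n + 1/13·y_{n+1}] ⇒ (1 − 1/13z)y_{n+1} = (1 + 12/13z)y_n
  R(z) = (1 + 12/13z)/(1 − 1/13z).

Find x<0 with |R(x)|<1.
x=-0.86: |R|=0.1934
R=−1: 1+12/13x = −1+1/13x ⇒ -11/13x=2 ⇒ x=2/(-11/13)=-2.3636
Confirm numerically:
  x=-1.961: |R|=0.70396 <1
  x=-1.628: |R|=0.44681 <1
  x=-1.535: |R|=0.37289 <1
  x=-1.097: |R|=0.01163 <1
  x=-2.686: |R|=1.22606 >1
  x=-2.492: |R|=1.09114 >1
  x=-2.386: |R|=1.01599 >1
Stable set (-2.3636, 0).

(-2.3636,0); λ=-11 ⇒ h* = (26/11)/11 = 0.2149.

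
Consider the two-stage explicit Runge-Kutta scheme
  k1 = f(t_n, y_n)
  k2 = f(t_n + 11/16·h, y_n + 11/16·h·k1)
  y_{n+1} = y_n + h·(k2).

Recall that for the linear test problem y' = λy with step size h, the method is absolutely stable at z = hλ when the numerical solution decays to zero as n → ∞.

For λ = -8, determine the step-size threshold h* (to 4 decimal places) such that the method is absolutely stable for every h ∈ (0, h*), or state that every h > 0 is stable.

(-1.4545,0); λ=-8 ⇒ h* = (16/11)/8 = 0.1818.

Test eqn y'=λy, z=hλ:
  k1=λy_n ⇒ h·k1=z·y_n;  k2=λ(1+11/16z)y_n ⇒ h·k2=z(1+11/16z)y_n
  y_{n+1}/y_n = 1 + z(1+11/16z) = 1 + z + 11/16z²
  so R(z) = 1 + z + 11/16z².

Boundary: |R(x)|=1, x<0.
x=-1.04: |R|=0.7036
R=1: x+11/16x²=0 ⇒ x=−16/11=-1.4545; min R=1−1/(4·11/16)=0.6364>−1
Confirm numerically:
  x=-1.347: |R|=0.90041 <1
  x=-1.225: |R|=0.80668 <1
  x=-0.969: |R|=0.67654 <1
  x=-0.818: |R|=0.64202 <1
  x=-2.031: |R|=1.80491 >1
  x=-1.858: |R|=1.51536 >1
Stable set (-1.4545, 0).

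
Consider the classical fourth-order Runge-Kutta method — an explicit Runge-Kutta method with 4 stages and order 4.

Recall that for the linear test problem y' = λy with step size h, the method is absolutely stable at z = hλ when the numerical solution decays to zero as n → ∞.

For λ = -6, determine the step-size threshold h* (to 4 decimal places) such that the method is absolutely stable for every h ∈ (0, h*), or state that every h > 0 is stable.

Test eqn y'=λy, z=hλ:
  order 4, 4-stage ⇒ R(z)=1+z+z^2/2+z^3/6+z^4/24
  (e.g. R(-1.67)=0.27229, |R|=0.27229)

Find x<0 with |R(x)|<1.
x=-1.67: |R|=0.2723
|R(-3.07)|=1.5212 |R(-2.45)|=0.6015 |R(-1.37)|=0.2867
Bisect:
  x_lo=-3.5888 |R|=3.0590  x_hi=-0.2882 |R|=0.7496
  mid=-1.93851 |R|=0.31469 →hi
  mid=-2.76366 |R|=0.96787 →hi
  mid=-3.17623 |R|=1.76815 →lo
  mid=-2.96995 |R|=1.31601 →lo
  mid=-2.86680 |R|=1.13001 →lo
  mid=-2.81523 |R|=1.04608 →lo
  mid=-2.78944 |R|=1.00628 →lo
  ...
  [-2.78542,-2.78521] ⇒ x*=-2.7853
So |R|<1 on (-2.7853, 0).

(-2.7853,0); λ=-6 ⇒ h* = 0.4642.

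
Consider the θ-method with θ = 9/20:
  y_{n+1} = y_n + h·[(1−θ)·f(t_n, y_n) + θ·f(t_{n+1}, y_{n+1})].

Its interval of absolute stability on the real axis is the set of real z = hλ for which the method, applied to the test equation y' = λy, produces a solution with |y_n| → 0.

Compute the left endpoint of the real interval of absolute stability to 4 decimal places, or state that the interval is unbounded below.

z* = -20.0000.

Test eqn y'=λy, z=hλ:
  y_{n+1} = y_n + z·[11/20·y_n + 9/20·y_{n+1}] ⇒ (1 − 9/20z)y_{n+1} = (1 + 11/20z)y_n
  Hence R(z) = (1 + 11/20z)/(1 − 9/20z).

Boundary: |R(x)|=1, x<0.
x=-1.59: |R|=0.0732
R=−1: 1+11/20x = −1+9/20x ⇒ -1/10x=2 ⇒ x=2/(-1/10)=-20.0000
Confirm numerically:
  x=-17.520: |R|=0.97208 <1
  x=-13.545: |R|=0.90902 <1
  x=-9.451: |R|=0.79918 <1
  x=-9.359: |R|=0.79582 <1
  x=-20.441: |R|=1.00432 >1
  x=-20.113: |R|=1.00112 >1
  x=-20.081: |R|=1.00081 >1
So |R|<1 on (-20.0000, 0).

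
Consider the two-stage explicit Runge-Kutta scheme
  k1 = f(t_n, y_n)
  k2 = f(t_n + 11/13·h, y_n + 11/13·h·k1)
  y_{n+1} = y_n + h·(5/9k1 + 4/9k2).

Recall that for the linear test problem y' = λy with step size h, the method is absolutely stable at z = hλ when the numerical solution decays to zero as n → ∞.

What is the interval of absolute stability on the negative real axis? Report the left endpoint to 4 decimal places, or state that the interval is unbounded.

On y'=λy, z=hλ:
  k1=λy_n ⇒ h·k1=z·y_n;  k2=λ(1+11/13z)y_n ⇒ h·k2=z(1+11/13z)y_n
  y_{n+1}/y_n = 1 + 5/9z + 4/9z(1+11/13z) = 1 + z + 44/117z²
  Hence R(z) = 1 + z + 44/117z².

Boundary: |R(x)|=1, x<0.
x=-0.74: |R|=0.4659
R=1: x+44/117x²=0 ⇒ x=−117/44=-2.6591; min R=1−1/(4·44/117)=0.3352>−1
Confirm numerically:
  x=-2.592: |R|=0.93460 <1
  x=-2.026: |R|=0.51764 <1
  x=-1.297: |R|=0.33563 <1
  x=-1.161: |R|=0.34591 <1
  x=-2.859: |R|=1.21494 >1
  x=-2.811: |R|=1.16059 >1
Interval (-2.6591, 0).

(-2.6591, 0).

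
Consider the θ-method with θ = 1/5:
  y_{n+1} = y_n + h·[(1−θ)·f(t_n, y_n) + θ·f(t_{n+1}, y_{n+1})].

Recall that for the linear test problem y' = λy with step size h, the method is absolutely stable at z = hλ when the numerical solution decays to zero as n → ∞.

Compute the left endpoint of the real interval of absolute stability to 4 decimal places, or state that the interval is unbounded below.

Test eqn y'=λy, z=hλ:
  y_{n+1} = y_n + z·[4/5·y_n + 1/5·y_{n+1}] ⇒ (1 − 1/5z)y_{n+1} = (1 + 4/5z)y_n
  R(z) = (1 + 4/5z)/(1 − 1/5z).

Boundary: |R(x)|=1, x<0.
x=-0.75: |R|=0.3478
R=−1: 1+4/5x = −1+1/5x ⇒ -3/5x=2 ⇒ x=2/(-3/5)=-3.3333
Confirm numerically:
  x=-2.202: |R|=0.52874 <1
  x=-1.986: |R|=0.42141 <1
  x=-1.669: |R|=0.25131 <1
  x=-1.466: |R|=0.13362 <1
  x=-3.781: |R|=1.15294 >1
  x=-3.738: |R|=1.13893 >1
So |R|<1 on (-3.3333, 0).

z* = -3.3333.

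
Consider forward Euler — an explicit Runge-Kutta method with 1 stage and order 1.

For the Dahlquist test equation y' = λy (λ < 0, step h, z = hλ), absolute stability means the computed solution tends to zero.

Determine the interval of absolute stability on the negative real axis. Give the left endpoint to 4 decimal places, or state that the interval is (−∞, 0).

With y'=λy (z=hλ):
  order 1, 1-stage ⇒ R(z)=1+z
  (e.g. R(-1.57)=-0.57000, |R|=0.57000)

Need |R(x)|<1, x<0.
x=-1.57: |R|=0.5700
|R(-1.87)|=0.8700 |R(-1.81)|=0.8100 |R(-0.63)|=0.3700
Bisect:
  x_lo=-2.8321 |R|=1.8321  x_hi=-0.3300 |R|=0.6700
  mid=-1.58104 |R|=0.58104 →hi
  mid=-2.20656 |R|=1.20656 →lo
  mid=-1.89380 |R|=0.89380 →hi
  mid=-2.05018 |R|=1.05018 →lo
  mid=-1.97199 |R|=0.97199 →hi
  mid=-2.01109 |R|=1.01109 →lo
  mid=-1.99154 |R|=0.99154 →hi
  mid=-2.00131 |R|=1.00131 →lo
  mid=-1.99643 |R|=0.99643 →hi
  ...
  [-2.00009,-1.99994] ⇒ x*=-2.0000
Stable set (-2.0000, 0).

(-2.0000, 0).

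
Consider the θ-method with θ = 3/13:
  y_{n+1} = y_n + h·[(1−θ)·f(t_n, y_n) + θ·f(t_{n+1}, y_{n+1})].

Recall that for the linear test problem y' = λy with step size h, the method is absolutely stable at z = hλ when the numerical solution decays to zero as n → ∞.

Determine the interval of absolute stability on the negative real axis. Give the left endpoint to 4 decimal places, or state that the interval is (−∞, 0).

With y'=λy (z=hλ):
  y_{n+1} = y_n + z·[10/13·y_n + 3/13·y_{n+1}] ⇒ (1 − 3/13z)y_{n+1} = (1 + 10/13z)y_n
  so R(z) = (1 + 10/13z)/(1 − 3/13z).

Need |R(x)|<1, x<0.
x=-0.96: |R|=0.2141
R=−1: 1+10/13x = −1+3/13x ⇒ -7/13x=2 ⇒ x=2/(-7/13)=-3.7143
Confirm numerically:
  x=-3.677: |R|=0.98914 <1
  x=-3.436: |R|=0.91642 <1
  x=-2.863: |R|=0.72398 <1
  x=-1.585: |R|=0.16052 <1
  x=-4.067: |R|=1.09797 >1
  x=-3.872: |R|=1.04485 >1
So |R|<1 on (-3.7143, 0).

(-3.7143, 0).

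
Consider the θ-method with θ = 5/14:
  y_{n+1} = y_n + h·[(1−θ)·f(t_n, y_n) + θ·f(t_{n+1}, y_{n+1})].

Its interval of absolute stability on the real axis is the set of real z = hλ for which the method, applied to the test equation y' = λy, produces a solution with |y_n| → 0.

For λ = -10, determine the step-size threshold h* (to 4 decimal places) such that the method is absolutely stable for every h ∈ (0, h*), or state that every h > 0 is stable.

With y'=λy (z=hλ):
  y_{n+1} = y_n + z·[9/14·y_n + 5/14·y_{n+1}] ⇒ (1 − 5/14z)y_{n+1} = (1 + 9/14z)y_n
  R(z) = (1 + 9/14z)/(1 − 5/14z).

Solve |R(x)|<1 on ℝ⁻.
x=-1.43: |R|=0.0534
R=−1: 1+9/14x = −1+5/14x ⇒ -2/7x=2 ⇒ x=2/(-2/7)=-7.0000
Confirm numerically:
  x=-4.602: |R|=0.74083 <1
  x=-3.469: |R|=0.54940 <1
  x=-3.373: |R|=0.52995 <1
  x=-7.394: |R|=1.03092 >1
  x=-7.137: |R|=1.01103 >1
Interval (-7.0000, 0).

(-7.0000,0); λ=-10 ⇒ h* = (7)/10 = 0.7000.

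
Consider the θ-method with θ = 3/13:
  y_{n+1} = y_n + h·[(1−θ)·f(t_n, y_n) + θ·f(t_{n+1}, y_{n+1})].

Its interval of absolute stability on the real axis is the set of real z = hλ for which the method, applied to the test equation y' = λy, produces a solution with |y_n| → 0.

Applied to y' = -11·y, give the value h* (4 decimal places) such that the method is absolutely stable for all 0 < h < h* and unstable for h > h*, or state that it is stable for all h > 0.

(-3.7143,0); λ=-11 ⇒ h* = (26/7)/11 = 0.3377.

On y'=λy, z=hλ:
  y_{n+1} = y_n + z·[10/13·y_n + 3/13·y_{n+1}] ⇒ (1 − 3/13z)y_{n+1} = (1 + 10/13z)y_n
  so R(z) = (1 + 10/13z)/(1 − 3/13z).

Boundary: |R(x)|=1, x<0.
x=-0.51: |R|=0.5437
R=−1: 1+10/13x = −1+3/13x ⇒ -7/13x=2 ⇒ x=2/(-7/13)=-3.7143
Confirm numerically:
  x=-2.481: |R|=0.57770 <1
  x=-2.461: |R|=0.56959 <1
  x=-1.688: |R|=0.21479 <1
  x=-4.286: |R|=1.15477 >1
  x=-3.997: |R|=1.07919 >1
Stable set (-3.7143, 0).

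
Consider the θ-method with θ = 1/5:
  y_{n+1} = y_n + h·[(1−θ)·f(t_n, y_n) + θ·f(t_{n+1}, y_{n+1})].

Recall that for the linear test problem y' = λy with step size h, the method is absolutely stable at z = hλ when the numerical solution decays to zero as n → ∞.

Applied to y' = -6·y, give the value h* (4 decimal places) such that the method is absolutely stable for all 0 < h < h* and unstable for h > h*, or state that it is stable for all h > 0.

(-3.3333,0); λ=-6 ⇒ h* = (10/3)/6 = 0.5556.

Set f=λy, z=hλ:
  y_{n+1} = y_n + z·[4/5·y_n + 1/5·y_{n+1}] ⇒ (1 − 1/5z)y_{n+1} = (1 + 4/5z)y_n
  ⇒ R(z) = (1 + 4/5z)/(1 − 1/5z).

Find x<0 with |R(x)|<1.
x=-1.17: |R|=0.0519
R=−1: 1+4/5x = −1+1/5x ⇒ -3/5x=2 ⇒ x=2/(-3/5)=-3.3333
Confirm numerically:
  x=-2.599: |R|=0.71009 <1
  x=-1.770: |R|=0.30724 <1
  x=-1.547: |R|=0.18146 <1
  x=-1.499: |R|=0.15325 <1
  x=-3.910: |R|=1.19416 >1
  x=-3.906: |R|=1.19290 >1
  x=-3.558: |R|=1.07876 >1
Stable set (-3.3333, 0).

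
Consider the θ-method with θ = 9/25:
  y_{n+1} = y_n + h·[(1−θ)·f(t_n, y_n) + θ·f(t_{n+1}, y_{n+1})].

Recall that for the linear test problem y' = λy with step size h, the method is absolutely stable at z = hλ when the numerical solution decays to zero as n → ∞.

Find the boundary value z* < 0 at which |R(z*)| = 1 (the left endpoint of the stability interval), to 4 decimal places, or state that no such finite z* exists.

Set f=λy, z=hλ:
  y_{n+1} = y_n + z·[16/25·y_n + 9/25·y_{n+1}] ⇒ (1 − 9/25z)y_{n+1} = (1 + 16/25z)y_n
  so R(z) = (1 + 16/25z)/(1 − 9/25z).

Need |R(x)|<1, x<0.
x=-1.68: |R|=0.0469
R=−1: 1+16/25x = −1+9/25x ⇒ -7/25x=2 ⇒ x=2/(-7/25)=-7.1429
Confirm numerically:
  x=-5.835: |R|=0.88189 <1
  x=-3.246: |R|=0.49685 <1
  x=-3.007: |R|=0.44392 <1
  x=-7.655: |R|=1.03818 >1
  x=-7.574: |R|=1.03239 >1
  x=-7.302: |R|=1.01228 >1
Stable set (-7.1429, 0).

z* = -7.1429.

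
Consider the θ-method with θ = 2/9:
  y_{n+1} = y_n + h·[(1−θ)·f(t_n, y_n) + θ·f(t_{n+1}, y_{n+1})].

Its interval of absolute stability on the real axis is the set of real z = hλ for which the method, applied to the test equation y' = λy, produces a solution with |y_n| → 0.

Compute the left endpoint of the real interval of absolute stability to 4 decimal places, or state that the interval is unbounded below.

z* = -3.6000.

With y'=λy (z=hλ):
  y_{n+1} = y_n + z·[7/9·y_n + 2/9·y_{n+1}] ⇒ (1 − 2/9z)y_{n+1} = (1 + 7/9z)y_n
  Hence R(z) = (1 + 7/9z)/(1 − 2/9z).

Find x<0 with |R(x)|<1.
x=-1.16: |R|=0.0777
R=−1: 1+7/9x = −1+2/9x ⇒ -5/9x=2 ⇒ x=2/(-5/9)=-3.6000
Confirm numerically:
  x=-3.525: |R|=0.97664 <1
  x=-2.792: |R|=0.72298 <1
  x=-2.596: |R|=0.64628 <1
  x=-4.091: |R|=1.14288 >1
  x=-3.622: |R|=1.00677 >1
So |R|<1 on (-3.6000, 0).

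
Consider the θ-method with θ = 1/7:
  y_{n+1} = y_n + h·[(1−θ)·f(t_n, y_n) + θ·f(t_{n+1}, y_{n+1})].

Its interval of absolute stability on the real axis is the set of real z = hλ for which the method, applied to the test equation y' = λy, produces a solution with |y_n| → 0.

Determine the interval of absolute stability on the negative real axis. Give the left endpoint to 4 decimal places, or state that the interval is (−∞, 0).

(-2.8000, 0).

Test eqn y'=λy, z=hλ:
  y_{n+1} = y_n + z·[6/7·y_n + 1/7·y_{n+1}] ⇒ (1 − 1/7z)y_{n+1} = (1 + 6/7z)y_n
  ⇒ R(z) = (1 + 6/7z)/(1 − 1/7z).

Solve |R(x)|<1 on ℝ⁻.
x=-1.61: |R|=0.3089
R=−1: 1+6/7x = −1+1/7x ⇒ -5/7x=2 ⇒ x=2/(-5/7)=-2.8000
Confirm numerically:
  x=-1.659: |R|=0.34115 <1
  x=-1.617: |R|=0.31357 <1
  x=-1.410: |R|=0.17360 <1
  x=-3.177: |R|=1.18522 >1
  x=-3.151: |R|=1.17289 >1
So |R|<1 on (-2.8000, 0).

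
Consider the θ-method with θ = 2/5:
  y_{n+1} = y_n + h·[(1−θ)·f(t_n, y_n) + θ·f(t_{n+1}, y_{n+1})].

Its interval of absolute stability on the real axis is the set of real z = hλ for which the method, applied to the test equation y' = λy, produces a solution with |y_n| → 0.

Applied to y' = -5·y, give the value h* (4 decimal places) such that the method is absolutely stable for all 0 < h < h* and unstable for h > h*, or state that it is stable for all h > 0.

(-10.0000,0); λ=-5 ⇒ h* = (10)/5 = 2.0000.

With y'=λy (z=hλ):
  y_{n+1} = y_n + z·[3/5·y_n + 2/5·y_{n+1}] ⇒ (1 − 2/5z)y_{n+1} = (1 + 3/5z)y_n
  ⇒ R(z) = (1 + 3/5z)/(1 − 2/5z).

Find x<0 with |R(x)|<1.
x=-1.74: |R|=0.0259
R=−1: 1+3/5x = −1+2/5x ⇒ -1/5x=2 ⇒ x=2/(-1/5)=-10.0000
Confirm numerically:
  x=-9.031: |R|=0.95798 <1
  x=-9.001: |R|=0.95657 <1
  x=-5.998: |R|=0.76453 <1
  x=-10.370: |R|=1.01437 >1
  x=-10.291: |R|=1.01138 >1
  x=-10.132: |R|=1.00522 >1
Interval (-10.0000, 0).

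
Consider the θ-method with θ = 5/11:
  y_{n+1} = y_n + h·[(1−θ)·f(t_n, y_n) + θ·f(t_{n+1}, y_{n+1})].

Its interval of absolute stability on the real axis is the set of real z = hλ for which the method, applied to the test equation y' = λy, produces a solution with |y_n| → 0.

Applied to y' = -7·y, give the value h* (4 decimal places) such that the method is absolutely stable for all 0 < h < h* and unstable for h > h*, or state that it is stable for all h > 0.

(-22.0000,0); λ=-7 ⇒ h* = (22)/7 = 3.1429.

With y'=λy (z=hλ):
  y_{n+1} = y_n + z·[6/11·y_n + 5/11·y_{n+1}] ⇒ (1 − 5/11z)y_{n+1} = (1 + 6/11z)y_n
  ⇒ R(z) = (1 + 6/11z)/(1 − 5/11z).

Solve |R(x)|<1 on ℝ⁻.
x=-0.43: |R|=0.6403
R=−1: 1+6/11x = −1+5/11x ⇒ -1/11x=2 ⇒ x=2/(-1/11)=-22.0000
Confirm numerically:
  x=-21.938: |R|=0.99949 <1
  x=-15.746: |R|=0.93030 <1
  x=-14.252: |R|=0.90581 <1
  x=-13.547: |R|=0.89264 <1
  x=-22.510: |R|=1.00413 >1
  x=-22.453: |R|=1.00368 >1
Stable set (-22.0000, 0).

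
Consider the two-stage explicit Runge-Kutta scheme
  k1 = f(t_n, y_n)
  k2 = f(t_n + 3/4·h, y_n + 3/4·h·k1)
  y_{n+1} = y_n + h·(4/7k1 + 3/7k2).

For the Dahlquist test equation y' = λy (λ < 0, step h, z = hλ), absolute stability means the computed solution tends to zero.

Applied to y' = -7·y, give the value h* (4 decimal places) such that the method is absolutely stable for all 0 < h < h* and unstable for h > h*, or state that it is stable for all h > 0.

On y'=λy, z=hλ:
  k1=λy_n ⇒ h·k1=z·y_n;  k2=λ(1+3/4z)y_n ⇒ h·k2=z(1+3/4z)y_n
  y_{n+1}/y_n = 1 + 4/7z + 3/7z(1+3/4z) = 1 + z + 9/28z²
  so R(z) = 1 + z + 9/28z².

Find x<0 with |R(x)|<1.
x=-1.7: |R|=0.2289
R=1: x+9/28x²=0 ⇒ x=−28/9=-3.1111; min R=1−1/(4·9/28)=0.2222>−1
Confirm numerically:
  x=-2.576: |R|=0.55693 <1
  x=-2.531: |R|=0.52806 <1
  x=-1.756: |R|=0.23514 <1
  x=-3.643: |R|=1.62282 >1
  x=-3.490: |R|=1.42503 >1
  x=-3.201: |R|=1.09249 >1
So |R|<1 on (-3.1111, 0).

(-3.1111,0); λ=-7 ⇒ h* = (28/9)/7 = 0.4444.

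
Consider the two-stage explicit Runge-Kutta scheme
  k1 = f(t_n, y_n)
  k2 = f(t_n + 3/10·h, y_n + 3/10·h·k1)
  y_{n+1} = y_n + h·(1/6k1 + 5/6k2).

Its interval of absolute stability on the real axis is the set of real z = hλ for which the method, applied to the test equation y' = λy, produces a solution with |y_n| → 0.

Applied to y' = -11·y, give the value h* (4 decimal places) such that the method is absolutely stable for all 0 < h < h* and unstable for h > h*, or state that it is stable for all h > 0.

(-4.0000,0); λ=-11 ⇒ h* = (4)/11 = 0.3636.

Set f=λy, z=hλ:
  k1=λy_n ⇒ h·k1=z·y_n;  k2=λ(1+3/10z)y_n ⇒ h·k2=z(1+3/10z)y_n
  y_{n+1}/y_n = 1 + 1/6z + 5/6z(1+3/10z) = 1 + z + 1/4z²
  ⇒ R(z) = 1 + z + 1/4z².

Find x<0 with |R(x)|<1.
x=-1.46: |R|=0.0729
R=1: x+1/4x²=0 ⇒ x=−4=-4.0000; min R=1−1/(4·1/4)=0.0000>−1
Confirm numerically:
  x=-3.956: |R|=0.95648 <1
  x=-2.382: |R|=0.03648 <1
  x=-1.916: |R|=0.00176 <1
  x=-1.706: |R|=0.02161 <1
  x=-4.583: |R|=1.66797 >1
  x=-4.028: |R|=1.02820 >1
Stable set (-4.0000, 0).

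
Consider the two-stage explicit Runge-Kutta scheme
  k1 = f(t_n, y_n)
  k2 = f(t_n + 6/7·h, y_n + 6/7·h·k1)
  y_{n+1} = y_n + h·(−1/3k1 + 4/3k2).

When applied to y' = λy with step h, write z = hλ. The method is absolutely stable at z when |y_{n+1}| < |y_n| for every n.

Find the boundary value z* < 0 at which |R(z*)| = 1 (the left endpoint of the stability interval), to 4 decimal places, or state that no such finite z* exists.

z* = -0.8750.

With y'=λy (z=hλ):
  k1=λy_n ⇒ h·k1=z·y_n;  k2=λ(1+6/7z)y_n ⇒ h·k2=z(1+6/7z)y_n
  y_{n+1}/y_n = 1 − 1/3z + 4/3z(1+6/7z) = 1 + z + 8/7z²
  so R(z) = 1 + z + 8/7z².

Boundary: |R(x)|=1, x<0.
x=-1.79: |R|=2.8718
R=1: x+8/7x²=0 ⇒ x=−7/8=-0.8750; min R=1−1/(4·8/7)=0.7812>−1
Confirm numerically:
  x=-0.796: |R|=0.92813 <1
  x=-0.441: |R|=0.78126 <1
  x=-0.395: |R|=0.78331 <1
  x=-0.381: |R|=0.78490 <1
  x=-1.438: |R|=1.92525 >1
  x=-1.249: |R|=1.53386 >1
Stable set (-0.8750, 0).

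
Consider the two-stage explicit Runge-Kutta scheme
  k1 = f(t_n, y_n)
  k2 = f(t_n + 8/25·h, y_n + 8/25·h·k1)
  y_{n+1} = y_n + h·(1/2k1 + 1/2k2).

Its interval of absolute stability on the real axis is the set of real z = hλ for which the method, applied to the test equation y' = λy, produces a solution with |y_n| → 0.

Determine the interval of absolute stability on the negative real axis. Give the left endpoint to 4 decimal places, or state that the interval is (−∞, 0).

On y'=λy, z=hλ:
  k1=λy_n ⇒ h·k1=z·y_n;  k2=λ(1+8/25z)y_n ⇒ h·k2=z(1+8/25z)y_n
  y_{n+1}/y_n = 1 + 1/2z + 1/2z(1+8/25z) = 1 + z + 4/25z²
  Hence R(z) = 1 + z + 4/25z².

Boundary: |R(x)|=1, x<0.
x=-0.39: |R|=0.6343
R=1: x+4/25x²=0 ⇒ x=−25/4=-6.2500; min R=1−1/(4·4/25)=-0.5625>−1
Confirm numerically:
  x=-6.111: |R|=0.86409 <1
  x=-3.130: |R|=0.56250 <1
  x=-2.665: |R|=0.52864 <1
  x=-6.508: |R|=1.26865 >1
  x=-6.413: |R|=1.16725 >1
  x=-6.400: |R|=1.15360 >1
Interval (-6.2500, 0).

z∈(-6.2500,0).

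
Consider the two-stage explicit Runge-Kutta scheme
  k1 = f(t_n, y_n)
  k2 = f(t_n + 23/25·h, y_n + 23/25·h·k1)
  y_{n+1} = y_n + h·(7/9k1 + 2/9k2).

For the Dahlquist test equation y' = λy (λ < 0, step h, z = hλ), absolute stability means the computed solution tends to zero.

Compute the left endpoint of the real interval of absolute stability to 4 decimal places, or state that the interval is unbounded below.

left endpoint -4.8913.

Test eqn y'=λy, z=hλ:
  k1=λy_n ⇒ h·k1=z·y_n;  k2=λ(1+23/25z)y_n ⇒ h·k2=z(1+23/25z)y_n
  y_{n+1}/y_n = 1 + 7/9z + 2/9z(1+23/25z) = 1 + z + 46/225z²
  so R(z) = 1 + z + 46/225z².

Need |R(x)|<1, x<0.
x=-1.58: |R|=0.0696
R=1: x+46/225x²=0 ⇒ x=−225/46=-4.8913; min R=1−1/(4·46/225)=-0.2228>−1
Confirm numerically:
  x=-3.713: |R|=0.10555 <1
  x=-2.646: |R|=0.21462 <1
  x=-2.450: |R|=0.22282 <1
  x=-5.421: |R|=1.58706 >1
  x=-4.954: |R|=1.06350 >1
  x=-4.943: |R|=1.05224 >1
Interval (-4.8913, 0).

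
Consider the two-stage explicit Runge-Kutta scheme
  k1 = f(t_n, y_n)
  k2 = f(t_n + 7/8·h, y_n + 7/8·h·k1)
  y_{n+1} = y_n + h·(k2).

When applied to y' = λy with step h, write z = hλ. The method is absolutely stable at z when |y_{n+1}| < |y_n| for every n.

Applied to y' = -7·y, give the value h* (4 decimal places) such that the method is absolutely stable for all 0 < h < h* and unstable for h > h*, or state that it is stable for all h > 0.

(-1.1429,0); λ=-7 ⇒ h* = (8/7)/7 = 0.1633.

Test eqn y'=λy, z=hλ:
  k1=λy_n ⇒ h·k1=z·y_n;  k2=λ(1+7/8z)y_n ⇒ h·k2=z(1+7/8z)y_n
  y_{n+1}/y_n = 1 + z(1+7/8z) = 1 + z + 7/8z²
  R(z) = 1 + z + 7/8z².

Solve |R(x)|<1 on ℝ⁻.
x=-0.66: |R|=0.7211
R=1: x+7/8x²=0 ⇒ x=−8/7=-1.1429; min R=1−1/(4·7/8)=0.7143>−1
Confirm numerically:
  x=-1.022: |R|=0.89192 <1
  x=-0.831: |R|=0.77324 <1
  x=-0.795: |R|=0.75802 <1
  x=-0.515: |R|=0.71707 <1
  x=-1.644: |R|=1.72089 >1
  x=-1.367: |R|=1.26810 >1
  x=-1.280: |R|=1.15360 >1
Stable set (-1.1429, 0).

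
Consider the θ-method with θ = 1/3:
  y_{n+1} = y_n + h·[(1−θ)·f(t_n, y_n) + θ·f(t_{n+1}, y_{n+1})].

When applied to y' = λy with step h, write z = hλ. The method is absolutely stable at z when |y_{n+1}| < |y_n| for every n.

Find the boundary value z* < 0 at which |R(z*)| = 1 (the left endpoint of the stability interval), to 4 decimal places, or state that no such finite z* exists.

Test eqn y'=λy, z=hλ:
  y_{n+1} = y_n + z·[2/3·y_n + 1/3·y_{n+1}] ⇒ (1 − 1/3z)y_{n+1} = (1 + 2/3z)y_n
  Hence R(z) = (1 + 2/3z)/(1 − 1/3z).

Solve |R(x)|<1 on ℝ⁻.
x=-1.47: |R|=0.0134
R=−1: 1+2/3x = −1+1/3x ⇒ -1/3x=2 ⇒ x=2/(-1/3)=-6.0000
Confirm numerically:
  x=-5.021: |R|=0.87795 <1
  x=-4.706: |R|=0.83208 <1
  x=-4.332: |R|=0.77250 <1
  x=-3.099: |R|=0.52435 <1
  x=-6.380: |R|=1.04051 >1
  x=-6.339: |R|=1.03630 >1
Interval (-6.0000, 0).

z* = -6.0000.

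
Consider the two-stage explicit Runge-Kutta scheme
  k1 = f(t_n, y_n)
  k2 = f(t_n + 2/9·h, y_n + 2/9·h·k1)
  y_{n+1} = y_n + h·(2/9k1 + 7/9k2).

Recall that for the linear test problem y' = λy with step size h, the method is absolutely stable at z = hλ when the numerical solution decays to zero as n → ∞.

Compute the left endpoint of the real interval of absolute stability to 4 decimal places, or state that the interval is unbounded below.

left endpoint -5.7857.

Test eqn y'=λy, z=hλ:
  k1=λy_n ⇒ h·k1=z·y_n;  k2=λ(1+2/9z)y_n ⇒ h·k2=z(1+2/9z)y_n
  y_{n+1}/y_n = 1 + 2/9z + 7/9z(1+2/9z) = 1 + z + 14/81z²
  Hence R(z) = 1 + z + 14/81z².

Boundary: |R(x)|=1, x<0.
x=-0.68: |R|=0.3999
R=1: x+14/81x²=0 ⇒ x=−81/14=-5.7857; min R=1−1/(4·14/81)=-0.4464>−1
Confirm numerically:
  x=-5.590: |R|=0.81091 <1
  x=-5.413: |R|=0.65130 <1
  x=-5.382: |R|=0.62446 <1
  x=-6.306: |R|=1.56707 >1
  x=-6.006: |R|=1.22867 >1
So |R|<1 on (-5.7857, 0).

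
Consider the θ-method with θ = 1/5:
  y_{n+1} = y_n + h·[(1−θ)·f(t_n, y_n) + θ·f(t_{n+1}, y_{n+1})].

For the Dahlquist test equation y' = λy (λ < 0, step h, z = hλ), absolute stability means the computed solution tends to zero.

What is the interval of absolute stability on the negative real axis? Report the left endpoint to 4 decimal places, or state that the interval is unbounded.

(-3.3333, 0).

Set f=λy, z=hλ:
  y_{n+1} = y_n + z·[4/5·y_n + 1/5·y_{n+1}] ⇒ (1 − 1/5z)y_{n+1} = (1 + 4/5z)y_n
  Hence R(z) = (1 + 4/5z)/(1 − 1/5z).

Find x<0 with |R(x)|<1.
x=-0.82: |R|=0.2955
R=−1: 1+4/5x = −1+1/5x ⇒ -3/5x=2 ⇒ x=2/(-3/5)=-3.3333
Confirm numerically:
  x=-2.609: |R|=0.71442 <1
  x=-2.328: |R|=0.58843 <1
  x=-1.682: |R|=0.25861 <1
  x=-3.865: |R|=1.17992 >1
  x=-3.520: |R|=1.06573 >1
Interval (-3.3333, 0).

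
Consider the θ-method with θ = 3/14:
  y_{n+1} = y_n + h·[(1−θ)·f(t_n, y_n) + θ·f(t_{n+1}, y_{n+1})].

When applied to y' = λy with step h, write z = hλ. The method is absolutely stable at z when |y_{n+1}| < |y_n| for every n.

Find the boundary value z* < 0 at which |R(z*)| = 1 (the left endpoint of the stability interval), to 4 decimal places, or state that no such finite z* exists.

Test eqn y'=λy, z=hλ:
  y_{n+1} = y_n + z·[11/14·y_n + 3/14·y_{n+1}] ⇒ (1 − 3/14z)y_{n+1} = (1 + 11/14z)y_n
  Hence R(z) = (1 + 11/14z)/(1 − 3/14z).

Find x<0 with |R(x)|<1.
x=-0.97: |R|=0.1969
R=−1: 1+11/14x = −1+3/14x ⇒ -4/7x=2 ⇒ x=2/(-4/7)=-3.5000
Confirm numerically:
  x=-2.509: |R|=0.63172 <1
  x=-2.282: |R|=0.53257 <1
  x=-1.806: |R|=0.30209 <1
  x=-3.832: |R|=1.10417 >1
  x=-3.581: |R|=1.02619 >1
Interval (-3.5000, 0).

left endpoint -3.5000.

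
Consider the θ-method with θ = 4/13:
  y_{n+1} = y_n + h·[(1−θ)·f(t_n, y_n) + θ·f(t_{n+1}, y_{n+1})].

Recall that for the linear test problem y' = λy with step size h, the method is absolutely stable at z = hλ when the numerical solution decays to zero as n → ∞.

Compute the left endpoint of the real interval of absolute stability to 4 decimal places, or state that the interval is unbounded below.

With y'=λy (z=hλ):
  y_{n+1} = y_n + z·[9/13·y_n + 4/13·y_{n+1}] ⇒ (1 − 4/13z)y_{n+1} = (1 + 9/13z)y_n
  Hence R(z) = (1 + 9/13z)/(1 − 4/13z).

Solve |R(x)|<1 on ℝ⁻.
x=-1.14: |R|=0.1560
R=−1: 1+9/13x = −1+4/13x ⇒ -5/13x=2 ⇒ x=2/(-5/13)=-5.2000
Confirm numerically:
  x=-3.407: |R|=0.66332 <1
  x=-2.671: |R|=0.46610 <1
  x=-2.088: |R|=0.27126 <1
  x=-5.491: |R|=1.04161 >1
  x=-5.287: |R|=1.01274 >1
So |R|<1 on (-5.2000, 0).

left endpoint -5.2000.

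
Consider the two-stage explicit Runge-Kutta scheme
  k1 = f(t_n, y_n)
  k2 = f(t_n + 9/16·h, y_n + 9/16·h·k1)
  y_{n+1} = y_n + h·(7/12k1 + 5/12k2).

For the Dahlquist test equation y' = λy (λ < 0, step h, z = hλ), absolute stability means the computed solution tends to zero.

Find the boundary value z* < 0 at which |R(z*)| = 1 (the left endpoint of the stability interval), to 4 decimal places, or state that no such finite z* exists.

On y'=λy, z=hλ:
  k1=λy_n ⇒ h·k1=z·y_n;  k2=λ(1+9/16z)y_n ⇒ h·k2=z(1+9/16z)y_n
  y_{n+1}/y_n = 1 + 7/12z + 5/12z(1+9/16z) = 1 + z + 15/64z²
  so R(z) = 1 + z + 15/64z².

Solve |R(x)|<1 on ℝ⁻.
x=-1.21: |R|=0.1331
R=1: x+15/64x²=0 ⇒ x=−64/15=-4.2667; min R=1−1/(4·15/64)=-0.0667>−1
Confirm numerically:
  x=-4.046: |R|=0.79075 <1
  x=-2.808: |R|=0.04001 <1
  x=-1.879: |R|=0.05151 <1
  x=-4.655: |R|=1.42368 >1
  x=-4.550: |R|=1.30215 >1
  x=-4.397: |R|=1.13431 >1
Stable set (-4.2667, 0).

z* = -4.2667.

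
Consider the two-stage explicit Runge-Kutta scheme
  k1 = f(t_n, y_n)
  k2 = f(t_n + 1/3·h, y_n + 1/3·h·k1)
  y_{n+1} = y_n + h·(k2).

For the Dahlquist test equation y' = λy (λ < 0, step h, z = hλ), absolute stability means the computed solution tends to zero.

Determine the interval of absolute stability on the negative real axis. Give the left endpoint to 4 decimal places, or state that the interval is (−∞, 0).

With y'=λy (z=hλ):
  k1=λy_n ⇒ h·k1=z·y_n;  k2=λ(1+1/3z)y_n ⇒ h·k2=z(1+1/3z)y_n
  y_{n+1}/y_n = 1 + z(1+1/3z) = 1 + z + 1/3z²
  Hence R(z) = 1 + z + 1/3z².

Boundary: |R(x)|=1, x<0.
x=-1.63: |R|=0.2556
R=1: x+1/3x²=0 ⇒ x=−3=-3.0000; min R=1−1/(4·1/3)=0.2500>−1
Confirm numerically:
  x=-2.678: |R|=0.71256 <1
  x=-2.302: |R|=0.46440 <1
  x=-1.492: |R|=0.25002 <1
  x=-1.488: |R|=0.25005 <1
  x=-3.425: |R|=1.48521 >1
  x=-3.149: |R|=1.15640 >1
  x=-3.147: |R|=1.15420 >1
So |R|<1 on (-3.0000, 0).

z∈(-3.0000,0).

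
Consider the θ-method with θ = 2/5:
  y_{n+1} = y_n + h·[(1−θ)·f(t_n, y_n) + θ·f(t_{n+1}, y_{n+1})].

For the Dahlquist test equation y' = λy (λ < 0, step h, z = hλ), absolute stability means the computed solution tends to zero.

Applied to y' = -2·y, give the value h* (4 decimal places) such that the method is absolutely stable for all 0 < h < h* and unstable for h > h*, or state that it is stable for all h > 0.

Set f=λy, z=hλ:
  y_{n+1} = y_n + z·[3/5·y_n + 2/5·y_{n+1}] ⇒ (1 − 2/5z)y_{n+1} = (1 + 3/5z)y_n
  so R(z) = (1 + 3/5z)/(1 − 2/5z).

Solve |R(x)|<1 on ℝ⁻.
x=-0.94: |R|=0.3169
R=−1: 1+3/5x = −1+2/5x ⇒ -1/5x=2 ⇒ x=2/(-1/5)=-10.0000
Confirm numerically:
  x=-8.876: |R|=0.95060 <1
  x=-8.140: |R|=0.91259 <1
  x=-6.198: |R|=0.78144 <1
  x=-4.381: |R|=0.59170 <1
  x=-10.445: |R|=1.01719 >1
  x=-10.168: |R|=1.00663 >1
Stable set (-10.0000, 0).

(-10.0000,0); λ=-2 ⇒ h* = (10)/2 = 5.0000.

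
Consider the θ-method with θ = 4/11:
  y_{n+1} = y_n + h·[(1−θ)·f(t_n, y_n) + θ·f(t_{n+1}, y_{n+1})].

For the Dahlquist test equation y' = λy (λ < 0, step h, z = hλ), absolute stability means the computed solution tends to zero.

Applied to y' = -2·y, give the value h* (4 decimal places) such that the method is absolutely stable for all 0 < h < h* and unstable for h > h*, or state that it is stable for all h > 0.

(-7.3333,0); λ=-2 ⇒ h* = (22/3)/2 = 3.6667.

Set f=λy, z=hλ:
  y_{n+1} = y_n + z·[7/11·y_n + 4/11·y_{n+1}] ⇒ (1 − 4/11z)y_{n+1} = (1 + 7/11z)y_n
  Hence R(z) = (1 + 7/11z)/(1 − 4/11z).

Solve |R(x)|<1 on ℝ⁻.
x=-0.77: |R|=0.3984
R=−1: 1+7/11x = −1+4/11x ⇒ -3/11x=2 ⇒ x=2/(-3/11)=-7.3333
Confirm numerically:
  x=-5.909: |R|=0.87663 <1
  x=-5.446: |R|=0.82729 <1
  x=-5.309: |R|=0.81161 <1
  x=-7.883: |R|=1.03877 >1
  x=-7.857: |R|=1.03703 >1
  x=-7.504: |R|=1.01248 >1
So |R|<1 on (-7.3333, 0).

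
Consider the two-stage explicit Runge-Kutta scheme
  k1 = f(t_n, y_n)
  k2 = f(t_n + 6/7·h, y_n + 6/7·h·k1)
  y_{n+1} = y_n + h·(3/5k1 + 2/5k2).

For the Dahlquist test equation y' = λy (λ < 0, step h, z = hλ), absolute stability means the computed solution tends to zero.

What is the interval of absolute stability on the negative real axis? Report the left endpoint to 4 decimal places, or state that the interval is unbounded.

Set f=λy, z=hλ:
  k1=λy_n ⇒ h·k1=z·y_n;  k2=λ(1+6/7z)y_n ⇒ h·k2=z(1+6/7z)y_n
  y_{n+1}/y_n = 1 + 3/5z + 2/5z(1+6/7z) = 1 + z + 12/35z²
  Hence R(z) = 1 + z + 12/35z².

Need |R(x)|<1, x<0.
x=-0.58: |R|=0.5353
R=1: x+12/35x²=0 ⇒ x=−35/12=-2.9167; min R=1−1/(4·12/35)=0.2708>−1
Confirm numerically:
  x=-2.152: |R|=0.43581 <1
  x=-1.461: |R|=0.27084 <1
  x=-1.389: |R|=0.27248 <1
  x=-1.187: |R|=0.29608 <1
  x=-3.377: |R|=1.53299 >1
  x=-2.998: |R|=1.08360 >1
So |R|<1 on (-2.9167, 0).

z∈(-2.9167,0).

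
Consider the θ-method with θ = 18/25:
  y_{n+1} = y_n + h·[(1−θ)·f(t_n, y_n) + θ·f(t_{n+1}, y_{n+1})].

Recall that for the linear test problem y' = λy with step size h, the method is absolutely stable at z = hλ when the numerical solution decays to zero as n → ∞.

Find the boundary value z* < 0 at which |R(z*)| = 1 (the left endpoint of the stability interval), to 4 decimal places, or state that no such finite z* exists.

(−∞, 0) — no finite endpoint.

With y'=λy (z=hλ):
  y_{n+1} = y_n + z·[7/25·y_n + 18/25·y_{n+1}] ⇒ (1 − 18/25z)y_{n+1} = (1 + 7/25z)y_n
  Hence R(z) = (1 + 7/25z)/(1 − 18/25z).

Solve |R(x)|<1 on ℝ⁻.
x=-0.65: |R|=0.5572
x=-2: |R|=0.1803
x=-10: |R|=0.2195
x=-100: |R|=0.3699
θ=18/25≥1/2 ⇒ |1+7/25x|<|1−18/25x| ∀x<0 ⇒ interval (−∞,0).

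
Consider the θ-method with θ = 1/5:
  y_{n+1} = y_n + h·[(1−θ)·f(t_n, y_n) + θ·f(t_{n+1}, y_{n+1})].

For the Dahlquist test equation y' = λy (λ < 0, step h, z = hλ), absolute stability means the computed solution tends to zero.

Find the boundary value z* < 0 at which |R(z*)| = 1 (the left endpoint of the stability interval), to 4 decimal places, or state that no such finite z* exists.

With y'=λy (z=hλ):
  y_{n+1} = y_n + z·[4/5·y_n + 1/5·y_{n+1}] ⇒ (1 − 1/5z)y_{n+1} = (1 + 4/5z)y_n
  R(z) = (1 + 4/5z)/(1 − 1/5z).

Boundary: |R(x)|=1, x<0.
x=-0.98: |R|=0.1806
R=−1: 1+4/5x = −1+1/5x ⇒ -3/5x=2 ⇒ x=2/(-3/5)=-3.3333
Confirm numerically:
  x=-3.230: |R|=0.96233 <1
  x=-2.990: |R|=0.87109 <1
  x=-1.667: |R|=0.25019 <1
  x=-3.867: |R|=1.18056 >1
  x=-3.725: |R|=1.13467 >1
Interval (-3.3333, 0).

z* = -3.3333.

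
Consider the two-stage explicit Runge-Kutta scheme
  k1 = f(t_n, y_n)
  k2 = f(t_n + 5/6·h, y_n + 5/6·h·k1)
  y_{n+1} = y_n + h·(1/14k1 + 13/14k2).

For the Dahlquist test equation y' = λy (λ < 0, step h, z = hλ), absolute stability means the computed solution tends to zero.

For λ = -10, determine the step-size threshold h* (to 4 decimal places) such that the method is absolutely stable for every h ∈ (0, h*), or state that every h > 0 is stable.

(-1.2923,0); λ=-10 ⇒ h* = (84/65)/10 = 0.1292.

On y'=λy, z=hλ:
  k1=λy_n ⇒ h·k1=z·y_n;  k2=λ(1+5/6z)y_n ⇒ h·k2=z(1+5/6z)y_n
  y_{n+1}/y_n = 1 + 1/14z + 13/14z(1+5/6z) = 1 + z + 65/84z²
  Hence R(z) = 1 + z + 65/84z².

Boundary: |R(x)|=1, x<0.
x=-1.67: |R|=1.4881
R=1: x+65/84x²=0 ⇒ x=−84/65=-1.2923; min R=1−1/(4·65/84)=0.6769>−1
Confirm numerically:
  x=-1.233: |R|=0.94341 <1
  x=-1.121: |R|=0.85140 <1
  x=-0.684: |R|=0.67803 <1
  x=-1.864: |R|=1.82460 >1
  x=-1.363: |R|=1.07456 >1
Interval (-1.2923, 0).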